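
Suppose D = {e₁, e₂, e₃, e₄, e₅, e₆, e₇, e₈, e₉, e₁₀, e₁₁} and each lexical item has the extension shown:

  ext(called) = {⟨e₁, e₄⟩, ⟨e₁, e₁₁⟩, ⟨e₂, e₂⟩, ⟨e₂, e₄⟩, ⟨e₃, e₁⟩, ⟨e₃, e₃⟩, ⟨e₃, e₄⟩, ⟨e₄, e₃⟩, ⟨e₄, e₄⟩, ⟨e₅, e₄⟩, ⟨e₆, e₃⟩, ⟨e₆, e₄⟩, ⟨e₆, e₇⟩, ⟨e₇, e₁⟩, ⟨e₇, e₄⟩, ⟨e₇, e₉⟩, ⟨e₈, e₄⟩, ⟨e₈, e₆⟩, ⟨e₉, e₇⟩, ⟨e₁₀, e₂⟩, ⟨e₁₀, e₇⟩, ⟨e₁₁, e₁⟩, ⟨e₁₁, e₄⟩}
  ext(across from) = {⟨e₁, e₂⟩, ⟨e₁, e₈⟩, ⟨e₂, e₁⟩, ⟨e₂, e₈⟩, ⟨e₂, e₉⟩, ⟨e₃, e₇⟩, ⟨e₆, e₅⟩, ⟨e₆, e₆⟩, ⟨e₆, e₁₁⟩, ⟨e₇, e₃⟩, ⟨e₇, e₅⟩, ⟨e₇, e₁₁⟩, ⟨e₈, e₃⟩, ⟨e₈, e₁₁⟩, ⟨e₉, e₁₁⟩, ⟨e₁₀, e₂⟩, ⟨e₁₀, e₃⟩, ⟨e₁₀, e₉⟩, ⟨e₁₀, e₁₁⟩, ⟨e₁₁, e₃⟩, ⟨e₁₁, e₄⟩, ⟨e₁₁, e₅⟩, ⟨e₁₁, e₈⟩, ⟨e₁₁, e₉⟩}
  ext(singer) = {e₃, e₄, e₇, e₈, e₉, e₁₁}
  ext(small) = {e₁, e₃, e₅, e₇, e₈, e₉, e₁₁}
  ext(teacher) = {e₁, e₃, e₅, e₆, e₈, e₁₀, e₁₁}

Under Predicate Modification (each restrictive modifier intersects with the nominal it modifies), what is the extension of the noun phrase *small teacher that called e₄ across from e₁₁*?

⟦that called e₄⟧ = {x : ⟨x, e₄⟩ ∈ ⟦called⟧} = {e₁, e₂, e₃, e₄, e₅, e₆, e₇, e₈, e₁₁}
⟦across from e₁₁⟧ = {x : ⟨x, e₁₁⟩ ∈ ⟦across from⟧} = {e₆, e₇, e₈, e₉, e₁₀}
⟦teacher⟧ = {e₁, e₃, e₅, e₆, e₈, e₁₀, e₁₁}
… ∩ ⟦that called e₄⟧ = {e₁, e₃, e₅, e₆, e₈, e₁₀, e₁₁} ∩ {e₁, e₂, e₃, e₄, e₅, e₆, e₇, e₈, e₁₁} = {e₁, e₃, e₅, e₆, e₈, e₁₁}
… ∩ ⟦across from e₁₁⟧ = {e₁, e₃, e₅, e₆, e₈, e₁₁} ∩ {e₆, e₇, e₈, e₉, e₁₀} = {e₆, e₈}
… ∩ ⟦small⟧ = {e₆, e₈} ∩ {e₁, e₃, e₅, e₇, e₈, e₉, e₁₁} = {e₈}
So ⟦small teacher that called e₄ across from e₁₁⟧ = {e₈}.

{e₈}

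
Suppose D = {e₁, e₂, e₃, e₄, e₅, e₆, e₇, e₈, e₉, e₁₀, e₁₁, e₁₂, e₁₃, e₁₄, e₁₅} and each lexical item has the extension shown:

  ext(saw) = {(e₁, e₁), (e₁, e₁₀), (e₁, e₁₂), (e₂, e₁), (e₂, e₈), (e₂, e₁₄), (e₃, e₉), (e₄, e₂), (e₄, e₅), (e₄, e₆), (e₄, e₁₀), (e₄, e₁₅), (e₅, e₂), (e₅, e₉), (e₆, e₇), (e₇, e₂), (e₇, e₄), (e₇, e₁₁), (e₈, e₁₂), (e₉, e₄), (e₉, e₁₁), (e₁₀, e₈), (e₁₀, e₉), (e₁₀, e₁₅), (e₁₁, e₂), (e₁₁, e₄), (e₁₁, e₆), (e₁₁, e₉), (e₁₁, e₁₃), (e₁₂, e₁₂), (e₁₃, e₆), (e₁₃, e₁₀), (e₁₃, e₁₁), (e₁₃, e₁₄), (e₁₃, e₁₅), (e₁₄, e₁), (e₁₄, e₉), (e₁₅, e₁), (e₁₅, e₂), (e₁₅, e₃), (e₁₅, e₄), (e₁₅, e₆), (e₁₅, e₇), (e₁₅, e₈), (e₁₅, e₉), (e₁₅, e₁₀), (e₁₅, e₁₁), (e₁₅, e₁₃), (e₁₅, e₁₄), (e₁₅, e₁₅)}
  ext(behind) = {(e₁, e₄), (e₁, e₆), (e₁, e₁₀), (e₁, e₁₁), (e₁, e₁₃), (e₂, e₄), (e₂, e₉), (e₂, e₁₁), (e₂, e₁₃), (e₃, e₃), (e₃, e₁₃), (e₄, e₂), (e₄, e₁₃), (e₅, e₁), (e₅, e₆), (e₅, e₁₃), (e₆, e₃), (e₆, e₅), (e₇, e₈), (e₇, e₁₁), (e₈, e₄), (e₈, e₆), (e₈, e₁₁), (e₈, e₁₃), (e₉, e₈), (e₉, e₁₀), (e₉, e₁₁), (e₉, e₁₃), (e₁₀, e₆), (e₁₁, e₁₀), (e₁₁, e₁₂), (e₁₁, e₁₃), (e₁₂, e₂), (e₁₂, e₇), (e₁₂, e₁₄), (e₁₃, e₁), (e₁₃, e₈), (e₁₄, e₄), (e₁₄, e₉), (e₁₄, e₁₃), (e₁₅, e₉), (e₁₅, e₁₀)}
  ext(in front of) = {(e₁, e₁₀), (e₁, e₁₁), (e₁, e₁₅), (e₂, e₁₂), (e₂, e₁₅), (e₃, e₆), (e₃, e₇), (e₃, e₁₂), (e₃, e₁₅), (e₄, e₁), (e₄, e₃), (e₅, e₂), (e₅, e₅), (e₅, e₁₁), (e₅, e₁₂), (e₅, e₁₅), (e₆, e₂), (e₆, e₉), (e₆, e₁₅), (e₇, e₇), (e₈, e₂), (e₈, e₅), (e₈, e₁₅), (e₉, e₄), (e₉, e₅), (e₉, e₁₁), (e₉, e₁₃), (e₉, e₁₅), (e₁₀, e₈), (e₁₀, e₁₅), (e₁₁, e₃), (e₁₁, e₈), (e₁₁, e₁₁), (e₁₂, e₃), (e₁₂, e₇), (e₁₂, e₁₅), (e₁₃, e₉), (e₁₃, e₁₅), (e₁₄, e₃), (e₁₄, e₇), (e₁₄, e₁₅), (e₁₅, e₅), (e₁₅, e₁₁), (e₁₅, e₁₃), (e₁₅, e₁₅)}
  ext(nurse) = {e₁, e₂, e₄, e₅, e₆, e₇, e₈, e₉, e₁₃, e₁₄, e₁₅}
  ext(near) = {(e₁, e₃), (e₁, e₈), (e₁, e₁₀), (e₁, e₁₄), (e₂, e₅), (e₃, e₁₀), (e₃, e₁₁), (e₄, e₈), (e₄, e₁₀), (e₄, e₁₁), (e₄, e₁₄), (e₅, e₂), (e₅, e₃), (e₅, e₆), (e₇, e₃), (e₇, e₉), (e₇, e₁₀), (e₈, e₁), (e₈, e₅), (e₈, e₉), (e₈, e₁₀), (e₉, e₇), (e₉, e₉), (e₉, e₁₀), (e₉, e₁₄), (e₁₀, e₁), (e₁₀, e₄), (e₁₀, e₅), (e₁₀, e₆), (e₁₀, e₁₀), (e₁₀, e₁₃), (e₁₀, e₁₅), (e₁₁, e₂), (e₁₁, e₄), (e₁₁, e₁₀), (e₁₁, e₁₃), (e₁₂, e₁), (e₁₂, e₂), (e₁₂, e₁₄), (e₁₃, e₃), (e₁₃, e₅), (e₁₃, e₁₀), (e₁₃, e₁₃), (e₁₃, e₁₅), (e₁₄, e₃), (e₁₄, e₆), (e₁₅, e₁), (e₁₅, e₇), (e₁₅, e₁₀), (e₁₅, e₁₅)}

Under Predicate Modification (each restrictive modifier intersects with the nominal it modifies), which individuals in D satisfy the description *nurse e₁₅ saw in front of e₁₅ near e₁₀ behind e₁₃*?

{e₁, e₈, e₉}

⟦e₁₅ saw⟧ = {x : ⟨e₁₅, x⟩ ∈ ⟦saw⟧} = {e₁, e₂, e₃, e₄, e₆, e₇, e₈, e₉, e₁₀, e₁₁, e₁₃, e₁₄, e₁₅}
⟦in front of e₁₅⟧ = {x : ⟨x, e₁₅⟩ ∈ ⟦in front of⟧} = {e₁, e₂, e₃, e₅, e₆, e₈, e₉, e₁₀, e₁₂, e₁₃, e₁₄, e₁₅}
⟦near e₁₀⟧ = {x : ⟨x, e₁₀⟩ ∈ ⟦near⟧} = {e₁, e₃, e₄, e₇, e₈, e₉, e₁₀, e₁₁, e₁₃, e₁₅}
⟦behind e₁₃⟧ = {x : ⟨x, e₁₃⟩ ∈ ⟦behind⟧} = {e₁, e₂, e₃, e₄, e₅, e₈, e₉, e₁₁, e₁₄}
⟦nurse⟧ = {e₁, e₂, e₄, e₅, e₆, e₇, e₈, e₉, e₁₃, e₁₄, e₁₅}
… ∩ ⟦e₁₅ saw⟧ = {e₁, e₂, e₄, e₅, e₆, e₇, e₈, e₉, e₁₃, e₁₄, e₁₅} ∩ {e₁, e₂, e₃, e₄, e₆, e₇, e₈, e₉, e₁₀, e₁₁, e₁₃, e₁₄, e₁₅} = {e₁, e₂, e₄, e₆, e₇, e₈, e₉, e₁₃, e₁₄, e₁₅}
… ∩ ⟦in front of e₁₅⟧ = {e₁, e₂, e₄, e₆, e₇, e₈, e₉, e₁₃, e₁₄, e₁₅} ∩ {e₁, e₂, e₃, e₅, e₆, e₈, e₉, e₁₀, e₁₂, e₁₃, e₁₄, e₁₅} = {e₁, e₂, e₆, e₈, e₉, e₁₃, e₁₄, e₁₅}
… ∩ ⟦near e₁₀⟧ = {e₁, e₂, e₆, e₈, e₉, e₁₃, e₁₄, e₁₅} ∩ {e₁, e₃, e₄, e₇, e₈, e₉, e₁₀, e₁₁, e₁₃, e₁₅} = {e₁, e₈, e₉, e₁₃, e₁₅}
… ∩ ⟦behind e₁₃⟧ = {e₁, e₈, e₉, e₁₃, e₁₅} ∩ {e₁, e₂, e₃, e₄, e₅, e₈, e₉, e₁₁, e₁₄} = {e₁, e₈, e₉}
So ⟦nurse e₁₅ saw in front of e₁₅ near e₁₀ behind e₁₃⟧ = {e₁, e₈, e₉}.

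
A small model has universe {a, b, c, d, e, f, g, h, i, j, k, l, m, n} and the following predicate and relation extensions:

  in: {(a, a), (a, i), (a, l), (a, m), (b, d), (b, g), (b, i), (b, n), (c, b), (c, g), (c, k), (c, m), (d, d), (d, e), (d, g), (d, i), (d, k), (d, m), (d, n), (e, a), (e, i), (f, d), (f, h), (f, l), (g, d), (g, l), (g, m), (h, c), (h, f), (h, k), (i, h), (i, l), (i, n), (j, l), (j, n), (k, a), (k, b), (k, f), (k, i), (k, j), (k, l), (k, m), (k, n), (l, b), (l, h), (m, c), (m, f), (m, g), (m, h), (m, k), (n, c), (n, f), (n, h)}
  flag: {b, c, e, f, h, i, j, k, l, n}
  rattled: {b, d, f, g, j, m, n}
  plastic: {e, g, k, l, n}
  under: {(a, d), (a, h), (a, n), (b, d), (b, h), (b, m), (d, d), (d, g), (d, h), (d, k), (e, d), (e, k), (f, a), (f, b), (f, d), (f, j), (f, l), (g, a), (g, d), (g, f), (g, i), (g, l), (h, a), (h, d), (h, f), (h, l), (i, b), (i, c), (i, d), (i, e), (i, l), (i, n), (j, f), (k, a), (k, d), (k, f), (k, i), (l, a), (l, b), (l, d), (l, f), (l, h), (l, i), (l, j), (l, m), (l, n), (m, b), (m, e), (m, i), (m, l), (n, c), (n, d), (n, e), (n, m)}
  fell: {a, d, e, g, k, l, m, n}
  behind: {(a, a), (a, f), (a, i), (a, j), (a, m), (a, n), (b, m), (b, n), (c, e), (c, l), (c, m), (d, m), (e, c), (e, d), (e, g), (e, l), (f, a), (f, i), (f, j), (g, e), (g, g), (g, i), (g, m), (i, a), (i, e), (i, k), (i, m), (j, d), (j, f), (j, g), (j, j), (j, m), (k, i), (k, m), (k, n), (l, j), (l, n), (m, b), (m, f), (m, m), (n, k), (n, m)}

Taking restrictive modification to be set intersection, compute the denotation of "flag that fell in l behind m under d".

⟦that fell⟧ = ⟦fell⟧ = {a, d, e, g, k, l, m, n}
⟦in l⟧ = {x : ⟨x, l⟩ ∈ ⟦in⟧} = {a, f, g, i, j, k}
⟦behind m⟧ = {x : ⟨x, m⟩ ∈ ⟦behind⟧} = {a, b, c, d, g, i, j, k, m, n}
⟦under d⟧ = {x : ⟨x, d⟩ ∈ ⟦under⟧} = {a, b, d, e, f, g, h, i, k, l, n}
⟦flag⟧ = {b, c, e, f, h, i, j, k, l, n}
… ∩ ⟦that fell⟧ = {b, c, e, f, h, i, j, k, l, n} ∩ {a, d, e, g, k, l, m, n} = {e, k, l, n}
… ∩ ⟦in l⟧ = {e, k, l, n} ∩ {a, f, g, i, j, k} = {k}
… ∩ ⟦behind m⟧ = {k} ∩ {a, b, c, d, g, i, j, k, m, n} = {k}
… ∩ ⟦under d⟧ = {k} ∩ {a, b, d, e, f, g, h, i, k, l, n} = {k}
So ⟦flag that fell in l behind m under d⟧ = {k}.

{k}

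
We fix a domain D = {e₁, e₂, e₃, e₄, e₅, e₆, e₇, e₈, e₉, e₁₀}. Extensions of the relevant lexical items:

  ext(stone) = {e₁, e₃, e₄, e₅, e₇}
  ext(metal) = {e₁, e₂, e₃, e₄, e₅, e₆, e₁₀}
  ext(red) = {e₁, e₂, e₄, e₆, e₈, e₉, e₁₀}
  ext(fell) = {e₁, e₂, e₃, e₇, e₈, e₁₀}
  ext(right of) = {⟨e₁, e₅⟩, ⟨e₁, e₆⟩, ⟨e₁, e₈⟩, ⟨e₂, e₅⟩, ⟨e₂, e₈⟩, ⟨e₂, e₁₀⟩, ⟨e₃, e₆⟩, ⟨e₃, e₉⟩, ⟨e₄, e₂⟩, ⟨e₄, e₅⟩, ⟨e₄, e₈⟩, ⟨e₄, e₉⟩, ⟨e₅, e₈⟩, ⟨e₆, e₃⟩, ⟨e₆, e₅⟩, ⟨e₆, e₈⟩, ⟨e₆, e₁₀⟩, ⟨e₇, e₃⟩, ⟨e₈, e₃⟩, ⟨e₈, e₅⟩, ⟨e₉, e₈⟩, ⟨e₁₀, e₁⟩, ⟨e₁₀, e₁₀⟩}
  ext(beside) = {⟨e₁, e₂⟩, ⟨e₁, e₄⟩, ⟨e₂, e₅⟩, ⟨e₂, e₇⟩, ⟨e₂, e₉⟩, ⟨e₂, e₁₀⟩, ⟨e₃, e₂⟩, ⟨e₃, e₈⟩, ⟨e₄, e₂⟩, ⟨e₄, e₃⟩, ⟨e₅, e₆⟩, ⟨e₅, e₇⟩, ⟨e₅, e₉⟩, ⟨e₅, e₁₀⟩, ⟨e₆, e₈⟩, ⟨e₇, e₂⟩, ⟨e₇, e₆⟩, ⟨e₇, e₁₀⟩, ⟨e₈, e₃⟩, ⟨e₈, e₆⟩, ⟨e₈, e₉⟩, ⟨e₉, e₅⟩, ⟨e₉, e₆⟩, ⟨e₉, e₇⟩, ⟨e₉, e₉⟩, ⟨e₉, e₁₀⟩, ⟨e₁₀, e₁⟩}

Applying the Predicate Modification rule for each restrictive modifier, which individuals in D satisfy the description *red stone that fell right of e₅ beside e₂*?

{e₁}

⟦that fell⟧ = ⟦fell⟧ = {e₁, e₂, e₃, e₇, e₈, e₁₀}
⟦right of e₅⟧ = {x : ⟨x, e₅⟩ ∈ ⟦right of⟧} = {e₁, e₂, e₄, e₆, e₈}
⟦beside e₂⟧ = {x : ⟨x, e₂⟩ ∈ ⟦beside⟧} = {e₁, e₃, e₄, e₇}
⟦stone⟧ = {e₁, e₃, e₄, e₅, e₇}
… ∩ ⟦that fell⟧ = {e₁, e₃, e₄, e₅, e₇} ∩ {e₁, e₂, e₃, e₇, e₈, e₁₀} = {e₁, e₃, e₇}
… ∩ ⟦right of e₅⟧ = {e₁, e₃, e₇} ∩ {e₁, e₂, e₄, e₆, e₈} = {e₁}
… ∩ ⟦beside e₂⟧ = {e₁} ∩ {e₁, e₃, e₄, e₇} = {e₁}
… ∩ ⟦red⟧ = {e₁} ∩ {e₁, e₂, e₄, e₆, e₈, e₉, e₁₀} = {e₁}
So ⟦red stone that fell right of e₅ beside e₂⟧ = {e₁}.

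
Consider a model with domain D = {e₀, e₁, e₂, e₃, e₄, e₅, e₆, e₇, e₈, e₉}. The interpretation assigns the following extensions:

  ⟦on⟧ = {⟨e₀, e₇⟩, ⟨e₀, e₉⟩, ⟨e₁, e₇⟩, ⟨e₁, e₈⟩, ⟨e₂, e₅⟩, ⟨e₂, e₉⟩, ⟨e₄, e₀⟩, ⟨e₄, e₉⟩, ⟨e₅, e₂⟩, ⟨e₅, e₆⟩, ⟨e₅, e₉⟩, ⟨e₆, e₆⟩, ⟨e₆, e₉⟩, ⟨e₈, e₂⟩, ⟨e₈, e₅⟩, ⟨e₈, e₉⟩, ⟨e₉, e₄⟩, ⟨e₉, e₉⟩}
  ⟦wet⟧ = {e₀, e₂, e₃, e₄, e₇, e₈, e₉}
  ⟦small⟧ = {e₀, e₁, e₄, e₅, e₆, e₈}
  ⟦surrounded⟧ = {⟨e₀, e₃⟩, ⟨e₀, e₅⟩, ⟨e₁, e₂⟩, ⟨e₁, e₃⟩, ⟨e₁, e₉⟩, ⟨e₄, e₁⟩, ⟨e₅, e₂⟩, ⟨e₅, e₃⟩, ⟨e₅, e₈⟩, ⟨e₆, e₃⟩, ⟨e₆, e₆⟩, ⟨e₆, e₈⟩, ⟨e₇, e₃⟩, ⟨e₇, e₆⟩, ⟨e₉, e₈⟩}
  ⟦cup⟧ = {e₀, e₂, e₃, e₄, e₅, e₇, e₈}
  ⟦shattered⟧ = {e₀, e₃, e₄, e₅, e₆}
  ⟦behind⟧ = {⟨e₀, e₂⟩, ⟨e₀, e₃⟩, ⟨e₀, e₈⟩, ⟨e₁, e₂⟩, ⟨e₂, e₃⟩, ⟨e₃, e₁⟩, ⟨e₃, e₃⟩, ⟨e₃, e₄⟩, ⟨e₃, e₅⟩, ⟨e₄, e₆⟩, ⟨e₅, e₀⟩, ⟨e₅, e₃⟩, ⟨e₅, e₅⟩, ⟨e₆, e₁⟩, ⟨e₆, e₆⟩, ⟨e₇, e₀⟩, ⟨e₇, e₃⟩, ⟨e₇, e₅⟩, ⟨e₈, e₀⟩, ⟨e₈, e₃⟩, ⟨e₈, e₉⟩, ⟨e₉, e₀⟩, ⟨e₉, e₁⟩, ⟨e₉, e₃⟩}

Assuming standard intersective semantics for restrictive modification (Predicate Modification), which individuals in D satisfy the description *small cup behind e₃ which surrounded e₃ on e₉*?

⟦behind e₃⟧ = {x : ⟨x, e₃⟩ ∈ ⟦behind⟧} = {e₀, e₂, e₃, e₅, e₇, e₈, e₉}
⟦which surrounded e₃⟧ = {x : ⟨x, e₃⟩ ∈ ⟦surrounded⟧} = {e₀, e₁, e₅, e₆, e₇}
⟦on e₉⟧ = {x : ⟨x, e₉⟩ ∈ ⟦on⟧} = {e₀, e₂, e₄, e₅, e₆, e₈, e₉}
⟦cup⟧ = {e₀, e₂, e₃, e₄, e₅, e₇, e₈}
… ∩ ⟦behind e₃⟧ = {e₀, e₂, e₃, e₄, e₅, e₇, e₈} ∩ {e₀, e₂, e₃, e₅, e₇, e₈, e₉} = {e₀, e₂, e₃, e₅, e₇, e₈}
… ∩ ⟦which surrounded e₃⟧ = {e₀, e₂, e₃, e₅, e₇, e₈} ∩ {e₀, e₁, e₅, e₆, e₇} = {e₀, e₅, e₇}
… ∩ ⟦on e₉⟧ = {e₀, e₅, e₇} ∩ {e₀, e₂, e₄, e₅, e₆, e₈, e₉} = {e₀, e₅}
… ∩ ⟦small⟧ = {e₀, e₅} ∩ {e₀, e₁, e₄, e₅, e₆, e₈} = {e₀, e₅}
So ⟦small cup behind e₃ which surrounded e₃ on e₉⟧ = {e₀, e₅}.

{e₀, e₅}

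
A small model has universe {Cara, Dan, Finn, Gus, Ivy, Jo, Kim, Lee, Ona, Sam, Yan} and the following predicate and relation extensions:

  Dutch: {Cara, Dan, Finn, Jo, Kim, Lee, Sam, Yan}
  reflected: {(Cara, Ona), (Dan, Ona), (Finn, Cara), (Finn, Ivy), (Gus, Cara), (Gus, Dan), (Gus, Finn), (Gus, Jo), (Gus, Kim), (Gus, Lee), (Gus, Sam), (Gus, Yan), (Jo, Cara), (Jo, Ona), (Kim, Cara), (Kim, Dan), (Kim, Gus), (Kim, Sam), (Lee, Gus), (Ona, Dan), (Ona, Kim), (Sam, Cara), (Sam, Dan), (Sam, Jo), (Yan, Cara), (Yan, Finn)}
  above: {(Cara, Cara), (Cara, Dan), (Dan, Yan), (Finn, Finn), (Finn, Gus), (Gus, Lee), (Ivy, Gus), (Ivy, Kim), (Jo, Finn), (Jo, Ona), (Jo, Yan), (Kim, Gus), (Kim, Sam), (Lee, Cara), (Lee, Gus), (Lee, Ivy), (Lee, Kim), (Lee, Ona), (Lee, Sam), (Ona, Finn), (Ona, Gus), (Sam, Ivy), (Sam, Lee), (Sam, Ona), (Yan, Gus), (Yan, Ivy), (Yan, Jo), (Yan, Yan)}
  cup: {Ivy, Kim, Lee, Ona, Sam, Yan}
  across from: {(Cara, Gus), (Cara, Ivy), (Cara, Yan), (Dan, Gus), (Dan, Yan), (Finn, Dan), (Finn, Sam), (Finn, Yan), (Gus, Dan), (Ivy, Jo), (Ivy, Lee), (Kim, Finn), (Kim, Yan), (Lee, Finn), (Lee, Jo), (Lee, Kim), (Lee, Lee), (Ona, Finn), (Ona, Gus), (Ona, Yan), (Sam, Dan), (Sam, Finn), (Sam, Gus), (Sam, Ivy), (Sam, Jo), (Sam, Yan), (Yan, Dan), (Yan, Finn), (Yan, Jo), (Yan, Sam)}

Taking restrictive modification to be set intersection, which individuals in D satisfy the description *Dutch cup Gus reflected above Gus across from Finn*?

{Kim, Lee, Yan}

⟦Gus reflected⟧ = {x : ⟨Gus, x⟩ ∈ ⟦reflected⟧} = {Cara, Dan, Finn, Jo, Kim, Lee, Sam, Yan}
⟦above Gus⟧ = {x : ⟨x, Gus⟩ ∈ ⟦above⟧} = {Finn, Ivy, Kim, Lee, Ona, Yan}
⟦across from Finn⟧ = {x : ⟨x, Finn⟩ ∈ ⟦across from⟧} = {Kim, Lee, Ona, Sam, Yan}
⟦cup⟧ = {Ivy, Kim, Lee, Ona, Sam, Yan}
… ∩ ⟦Gus reflected⟧ = {Ivy, Kim, Lee, Ona, Sam, Yan} ∩ {Cara, Dan, Finn, Jo, Kim, Lee, Sam, Yan} = {Kim, Lee, Sam, Yan}
… ∩ ⟦above Gus⟧ = {Kim, Lee, Sam, Yan} ∩ {Finn, Ivy, Kim, Lee, Ona, Yan} = {Kim, Lee, Yan}
… ∩ ⟦across from Finn⟧ = {Kim, Lee, Yan} ∩ {Kim, Lee, Ona, Sam, Yan} = {Kim, Lee, Yan}
… ∩ ⟦Dutch⟧ = {Kim, Lee, Yan} ∩ {Cara, Dan, Finn, Jo, Kim, Lee, Sam, Yan} = {Kim, Lee, Yan}
So ⟦Dutch cup Gus reflected above Gus across from Finn⟧ = {Kim, Lee, Yan}.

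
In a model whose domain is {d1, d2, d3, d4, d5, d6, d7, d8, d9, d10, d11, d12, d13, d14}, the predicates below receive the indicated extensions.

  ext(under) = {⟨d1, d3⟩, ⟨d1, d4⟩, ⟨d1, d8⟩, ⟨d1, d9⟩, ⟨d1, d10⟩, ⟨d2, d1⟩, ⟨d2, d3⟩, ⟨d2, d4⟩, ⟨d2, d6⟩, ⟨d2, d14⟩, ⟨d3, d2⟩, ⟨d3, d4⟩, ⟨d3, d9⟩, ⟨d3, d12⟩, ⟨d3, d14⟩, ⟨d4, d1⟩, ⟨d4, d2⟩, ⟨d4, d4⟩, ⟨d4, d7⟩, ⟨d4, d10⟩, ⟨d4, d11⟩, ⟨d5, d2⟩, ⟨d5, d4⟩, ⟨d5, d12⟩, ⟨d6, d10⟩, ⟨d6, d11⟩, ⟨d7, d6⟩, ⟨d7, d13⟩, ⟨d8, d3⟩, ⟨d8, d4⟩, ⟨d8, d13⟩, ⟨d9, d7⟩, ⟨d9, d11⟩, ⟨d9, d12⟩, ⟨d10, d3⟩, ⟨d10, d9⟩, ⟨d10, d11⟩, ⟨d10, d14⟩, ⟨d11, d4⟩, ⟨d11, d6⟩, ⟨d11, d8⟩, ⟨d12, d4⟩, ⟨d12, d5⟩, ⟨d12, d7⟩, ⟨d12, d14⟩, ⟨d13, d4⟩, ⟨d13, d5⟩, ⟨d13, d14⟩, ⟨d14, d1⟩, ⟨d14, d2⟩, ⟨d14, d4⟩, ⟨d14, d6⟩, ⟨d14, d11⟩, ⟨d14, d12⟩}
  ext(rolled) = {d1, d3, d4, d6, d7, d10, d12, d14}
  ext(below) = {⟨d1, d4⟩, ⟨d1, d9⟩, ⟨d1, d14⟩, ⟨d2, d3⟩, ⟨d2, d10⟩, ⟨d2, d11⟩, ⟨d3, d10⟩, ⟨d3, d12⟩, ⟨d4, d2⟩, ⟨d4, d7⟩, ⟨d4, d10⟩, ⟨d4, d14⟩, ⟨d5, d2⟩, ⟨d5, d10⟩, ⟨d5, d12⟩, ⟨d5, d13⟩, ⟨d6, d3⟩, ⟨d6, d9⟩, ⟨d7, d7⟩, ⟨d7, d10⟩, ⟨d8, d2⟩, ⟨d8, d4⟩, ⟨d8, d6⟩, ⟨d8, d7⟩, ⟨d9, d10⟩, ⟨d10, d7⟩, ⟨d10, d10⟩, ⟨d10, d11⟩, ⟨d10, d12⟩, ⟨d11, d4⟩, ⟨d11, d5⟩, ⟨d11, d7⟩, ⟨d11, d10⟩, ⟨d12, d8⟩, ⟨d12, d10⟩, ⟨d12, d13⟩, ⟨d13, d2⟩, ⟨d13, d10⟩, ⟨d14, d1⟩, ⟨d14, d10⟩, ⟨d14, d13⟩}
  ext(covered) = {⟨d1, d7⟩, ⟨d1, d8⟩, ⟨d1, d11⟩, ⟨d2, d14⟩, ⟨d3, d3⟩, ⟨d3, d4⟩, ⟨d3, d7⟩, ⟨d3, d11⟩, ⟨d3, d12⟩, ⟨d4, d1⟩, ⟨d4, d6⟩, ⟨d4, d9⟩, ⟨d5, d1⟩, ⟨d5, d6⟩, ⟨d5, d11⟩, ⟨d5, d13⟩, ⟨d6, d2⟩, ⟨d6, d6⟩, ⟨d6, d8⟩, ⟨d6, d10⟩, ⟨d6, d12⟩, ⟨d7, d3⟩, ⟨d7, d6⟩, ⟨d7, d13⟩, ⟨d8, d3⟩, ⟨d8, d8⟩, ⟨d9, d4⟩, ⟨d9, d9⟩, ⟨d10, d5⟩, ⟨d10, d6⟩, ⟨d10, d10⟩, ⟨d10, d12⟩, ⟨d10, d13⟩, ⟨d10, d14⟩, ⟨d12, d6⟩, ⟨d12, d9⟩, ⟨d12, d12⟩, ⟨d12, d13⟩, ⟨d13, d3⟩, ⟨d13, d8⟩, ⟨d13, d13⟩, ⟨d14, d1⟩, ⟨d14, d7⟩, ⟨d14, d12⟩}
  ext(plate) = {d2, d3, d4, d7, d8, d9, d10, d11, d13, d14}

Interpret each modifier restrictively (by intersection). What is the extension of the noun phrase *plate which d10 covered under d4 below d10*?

⟦which d10 covered⟧ = {x : ⟨d10, x⟩ ∈ ⟦covered⟧} = {d5, d6, d10, d12, d13, d14}
⟦under d4⟧ = {x : ⟨x, d4⟩ ∈ ⟦under⟧} = {d1, d2, d3, d4, d5, d8, d11, d12, d13, d14}
⟦below d10⟧ = {x : ⟨x, d10⟩ ∈ ⟦below⟧} = {d2, d3, d4, d5, d7, d9, d10, d11, d12, d13, d14}
⟦plate⟧ = {d2, d3, d4, d7, d8, d9, d10, d11, d13, d14}
… ∩ ⟦which d10 covered⟧ = {d2, d3, d4, d7, d8, d9, d10, d11, d13, d14} ∩ {d5, d6, d10, d12, d13, d14} = {d10, d13, d14}
… ∩ ⟦under d4⟧ = {d10, d13, d14} ∩ {d1, d2, d3, d4, d5, d8, d11, d12, d13, d14} = {d13, d14}
… ∩ ⟦below d10⟧ = {d13, d14} ∩ {d2, d3, d4, d5, d7, d9, d10, d11, d12, d13, d14} = {d13, d14}
So ⟦plate which d10 covered under d4 below d10⟧ = {d13, d14}.

{d13, d14}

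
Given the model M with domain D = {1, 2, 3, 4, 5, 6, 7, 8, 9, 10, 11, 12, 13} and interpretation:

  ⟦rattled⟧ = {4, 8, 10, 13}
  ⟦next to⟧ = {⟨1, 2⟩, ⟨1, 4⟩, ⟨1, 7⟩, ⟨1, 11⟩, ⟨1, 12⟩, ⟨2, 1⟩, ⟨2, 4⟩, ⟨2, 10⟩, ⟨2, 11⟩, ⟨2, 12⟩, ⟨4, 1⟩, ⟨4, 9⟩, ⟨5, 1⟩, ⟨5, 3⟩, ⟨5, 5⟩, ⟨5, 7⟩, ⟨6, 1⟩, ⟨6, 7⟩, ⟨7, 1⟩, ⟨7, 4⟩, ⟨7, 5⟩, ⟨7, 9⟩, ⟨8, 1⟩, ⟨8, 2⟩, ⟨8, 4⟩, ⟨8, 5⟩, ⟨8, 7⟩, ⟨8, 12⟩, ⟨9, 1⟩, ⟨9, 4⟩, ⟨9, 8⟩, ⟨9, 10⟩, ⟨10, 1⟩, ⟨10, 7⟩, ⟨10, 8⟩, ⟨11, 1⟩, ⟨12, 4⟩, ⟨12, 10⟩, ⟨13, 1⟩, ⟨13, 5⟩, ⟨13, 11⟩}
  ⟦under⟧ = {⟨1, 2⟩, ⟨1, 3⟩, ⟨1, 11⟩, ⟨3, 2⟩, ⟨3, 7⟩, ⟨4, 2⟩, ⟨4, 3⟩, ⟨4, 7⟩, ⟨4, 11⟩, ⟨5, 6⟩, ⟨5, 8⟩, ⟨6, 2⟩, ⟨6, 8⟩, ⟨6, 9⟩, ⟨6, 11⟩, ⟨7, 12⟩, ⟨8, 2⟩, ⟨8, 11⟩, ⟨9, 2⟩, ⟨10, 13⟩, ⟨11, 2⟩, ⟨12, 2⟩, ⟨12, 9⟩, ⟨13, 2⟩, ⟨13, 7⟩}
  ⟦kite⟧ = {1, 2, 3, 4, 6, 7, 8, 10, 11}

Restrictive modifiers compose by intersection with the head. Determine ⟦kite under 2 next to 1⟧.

⟦under 2⟧ = {x : ⟨x, 2⟩ ∈ ⟦under⟧} = {1, 3, 4, 6, 8, 9, 11, 12, 13}
⟦next to 1⟧ = {x : ⟨x, 1⟩ ∈ ⟦next to⟧} = {2, 4, 5, 6, 7, 8, 9, 10, 11, 13}
⟦kite⟧ = {1, 2, 3, 4, 6, 7, 8, 10, 11}
… ∩ ⟦under 2⟧ = {1, 2, 3, 4, 6, 7, 8, 10, 11} ∩ {1, 3, 4, 6, 8, 9, 11, 12, 13} = {1, 3, 4, 6, 8, 11}
… ∩ ⟦next to 1⟧ = {1, 3, 4, 6, 8, 11} ∩ {2, 4, 5, 6, 7, 8, 9, 10, 11, 13} = {4, 6, 8, 11}
So ⟦kite under 2 next to 1⟧ = {4, 6, 8, 11}.

{4, 6, 8, 11}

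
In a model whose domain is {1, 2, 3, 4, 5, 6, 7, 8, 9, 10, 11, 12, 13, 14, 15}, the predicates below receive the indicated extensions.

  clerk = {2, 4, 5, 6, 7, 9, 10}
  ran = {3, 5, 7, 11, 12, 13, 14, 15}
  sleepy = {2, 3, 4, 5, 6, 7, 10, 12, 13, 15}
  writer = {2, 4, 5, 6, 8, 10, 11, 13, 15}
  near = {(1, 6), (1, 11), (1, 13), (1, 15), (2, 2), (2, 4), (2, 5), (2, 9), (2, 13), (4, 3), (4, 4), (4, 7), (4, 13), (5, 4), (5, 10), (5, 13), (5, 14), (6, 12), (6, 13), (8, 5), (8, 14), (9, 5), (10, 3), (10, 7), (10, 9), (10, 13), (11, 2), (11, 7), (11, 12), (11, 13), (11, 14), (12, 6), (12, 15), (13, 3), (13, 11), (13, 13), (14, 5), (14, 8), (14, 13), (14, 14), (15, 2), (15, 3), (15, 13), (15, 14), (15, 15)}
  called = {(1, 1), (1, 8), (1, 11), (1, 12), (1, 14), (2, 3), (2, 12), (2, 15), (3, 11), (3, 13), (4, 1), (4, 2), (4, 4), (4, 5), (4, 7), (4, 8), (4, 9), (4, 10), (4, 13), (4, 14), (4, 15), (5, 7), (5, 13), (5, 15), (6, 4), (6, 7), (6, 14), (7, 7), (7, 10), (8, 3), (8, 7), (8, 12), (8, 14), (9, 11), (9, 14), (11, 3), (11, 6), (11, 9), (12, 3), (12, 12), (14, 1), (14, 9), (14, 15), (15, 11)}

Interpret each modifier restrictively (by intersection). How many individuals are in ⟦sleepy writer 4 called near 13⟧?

⟦4 called⟧ = {x : ⟨4, x⟩ ∈ ⟦called⟧} = {1, 2, 4, 5, 7, 8, 9, 10, 13, 14, 15}
⟦near 13⟧ = {x : ⟨x, 13⟩ ∈ ⟦near⟧} = {1, 2, 4, 5, 6, 10, 11, 13, 14, 15}
⟦writer⟧ = {2, 4, 5, 6, 8, 10, 11, 13, 15}
… ∩ ⟦4 called⟧ = {2, 4, 5, 6, 8, 10, 11, 13, 15} ∩ {1, 2, 4, 5, 7, 8, 9, 10, 13, 14, 15} = {2, 4, 5, 8, 10, 13, 15}
… ∩ ⟦near 13⟧ = {2, 4, 5, 8, 10, 13, 15} ∩ {1, 2, 4, 5, 6, 10, 11, 13, 14, 15} = {2, 4, 5, 10, 13, 15}
… ∩ ⟦sleepy⟧ = {2, 4, 5, 10, 13, 15} ∩ {2, 3, 4, 5, 6, 7, 10, 12, 13, 15} = {2, 4, 5, 10, 13, 15}
⟦sleepy writer 4 called near 13⟧ = {2, 4, 5, 10, 13, 15}, so the cardinality is 6.

6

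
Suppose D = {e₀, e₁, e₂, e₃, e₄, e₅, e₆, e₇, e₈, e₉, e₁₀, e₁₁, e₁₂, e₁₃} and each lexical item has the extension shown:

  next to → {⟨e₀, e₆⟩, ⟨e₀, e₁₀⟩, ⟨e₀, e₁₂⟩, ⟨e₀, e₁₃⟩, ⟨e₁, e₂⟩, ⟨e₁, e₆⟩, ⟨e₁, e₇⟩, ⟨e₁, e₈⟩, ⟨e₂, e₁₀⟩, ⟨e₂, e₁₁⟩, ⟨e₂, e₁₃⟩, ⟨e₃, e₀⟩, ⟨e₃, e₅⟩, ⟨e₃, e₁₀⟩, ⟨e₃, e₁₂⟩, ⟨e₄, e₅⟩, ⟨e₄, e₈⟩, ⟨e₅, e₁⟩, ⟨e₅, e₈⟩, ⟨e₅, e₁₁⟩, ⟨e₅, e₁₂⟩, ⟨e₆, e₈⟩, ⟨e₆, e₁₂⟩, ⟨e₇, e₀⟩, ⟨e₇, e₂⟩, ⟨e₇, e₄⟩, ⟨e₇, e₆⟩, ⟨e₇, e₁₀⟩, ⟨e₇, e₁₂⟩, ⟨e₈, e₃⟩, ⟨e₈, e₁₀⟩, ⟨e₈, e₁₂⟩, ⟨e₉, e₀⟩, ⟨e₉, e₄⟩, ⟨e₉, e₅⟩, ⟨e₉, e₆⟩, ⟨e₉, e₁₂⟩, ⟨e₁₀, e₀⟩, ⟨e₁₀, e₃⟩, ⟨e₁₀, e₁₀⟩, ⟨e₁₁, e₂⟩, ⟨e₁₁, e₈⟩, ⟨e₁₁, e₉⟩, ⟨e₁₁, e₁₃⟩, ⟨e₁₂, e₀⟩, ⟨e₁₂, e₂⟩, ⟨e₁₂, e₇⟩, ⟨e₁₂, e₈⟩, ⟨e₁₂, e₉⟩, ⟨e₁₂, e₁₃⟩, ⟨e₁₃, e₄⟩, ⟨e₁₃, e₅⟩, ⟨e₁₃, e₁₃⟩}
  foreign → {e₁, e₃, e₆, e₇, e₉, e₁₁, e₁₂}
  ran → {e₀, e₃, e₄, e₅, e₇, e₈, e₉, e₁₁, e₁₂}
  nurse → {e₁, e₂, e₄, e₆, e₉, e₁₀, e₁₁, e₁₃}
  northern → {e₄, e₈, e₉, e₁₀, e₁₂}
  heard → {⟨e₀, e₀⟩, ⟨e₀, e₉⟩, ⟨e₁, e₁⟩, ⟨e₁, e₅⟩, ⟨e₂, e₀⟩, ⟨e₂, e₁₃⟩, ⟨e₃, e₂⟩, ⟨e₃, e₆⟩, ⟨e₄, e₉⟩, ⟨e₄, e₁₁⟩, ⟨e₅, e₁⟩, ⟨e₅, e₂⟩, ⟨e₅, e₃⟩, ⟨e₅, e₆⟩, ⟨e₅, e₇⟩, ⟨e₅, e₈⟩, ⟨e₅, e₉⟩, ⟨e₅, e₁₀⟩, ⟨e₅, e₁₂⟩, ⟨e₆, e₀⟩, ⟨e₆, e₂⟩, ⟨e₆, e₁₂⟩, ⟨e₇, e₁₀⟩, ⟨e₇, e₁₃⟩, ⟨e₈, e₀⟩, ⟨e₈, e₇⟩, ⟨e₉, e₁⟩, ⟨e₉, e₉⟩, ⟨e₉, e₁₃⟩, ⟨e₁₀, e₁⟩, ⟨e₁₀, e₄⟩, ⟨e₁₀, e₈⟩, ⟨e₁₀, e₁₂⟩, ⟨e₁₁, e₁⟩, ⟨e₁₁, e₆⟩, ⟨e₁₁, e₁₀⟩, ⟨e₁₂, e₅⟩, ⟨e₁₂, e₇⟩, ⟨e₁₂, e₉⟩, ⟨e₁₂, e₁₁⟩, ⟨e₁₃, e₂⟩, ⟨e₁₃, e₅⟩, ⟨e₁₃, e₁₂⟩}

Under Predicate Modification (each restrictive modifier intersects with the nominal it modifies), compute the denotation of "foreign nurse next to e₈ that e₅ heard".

{e₁, e₆}

⟦next to e₈⟧ = {x : ⟨x, e₈⟩ ∈ ⟦next to⟧} = {e₁, e₄, e₅, e₆, e₁₁, e₁₂}
⟦that e₅ heard⟧ = {x : ⟨e₅, x⟩ ∈ ⟦heard⟧} = {e₁, e₂, e₃, e₆, e₇, e₈, e₉, e₁₀, e₁₂}
⟦nurse⟧ = {e₁, e₂, e₄, e₆, e₉, e₁₀, e₁₁, e₁₃}
… ∩ ⟦next to e₈⟧ = {e₁, e₂, e₄, e₆, e₉, e₁₀, e₁₁, e₁₃} ∩ {e₁, e₄, e₅, e₆, e₁₁, e₁₂} = {e₁, e₄, e₆, e₁₁}
… ∩ ⟦that e₅ heard⟧ = {e₁, e₄, e₆, e₁₁} ∩ {e₁, e₂, e₃, e₆, e₇, e₈, e₉, e₁₀, e₁₂} = {e₁, e₆}
… ∩ ⟦foreign⟧ = {e₁, e₆} ∩ {e₁, e₃, e₆, e₇, e₉, e₁₁, e₁₂} = {e₁, e₆}
So ⟦foreign nurse next to e₈ that e₅ heard⟧ = {e₁, e₆}.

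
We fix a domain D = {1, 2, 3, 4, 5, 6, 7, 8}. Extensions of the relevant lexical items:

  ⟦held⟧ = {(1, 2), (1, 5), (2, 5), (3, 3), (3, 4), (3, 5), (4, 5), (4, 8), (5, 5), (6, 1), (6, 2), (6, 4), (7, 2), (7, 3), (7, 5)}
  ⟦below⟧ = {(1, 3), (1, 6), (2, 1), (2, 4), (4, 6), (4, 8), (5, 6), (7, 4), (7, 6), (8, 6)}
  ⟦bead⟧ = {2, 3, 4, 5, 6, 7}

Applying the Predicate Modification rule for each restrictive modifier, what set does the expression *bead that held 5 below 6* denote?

{4, 5, 7}

⟦that held 5⟧ = {x : ⟨x, 5⟩ ∈ ⟦held⟧} = {1, 2, 3, 4, 5, 7}
⟦below 6⟧ = {x : ⟨x, 6⟩ ∈ ⟦below⟧} = {1, 4, 5, 7, 8}
⟦bead⟧ = {2, 3, 4, 5, 6, 7}
… ∩ ⟦that held 5⟧ = {2, 3, 4, 5, 6, 7} ∩ {1, 2, 3, 4, 5, 7} = {2, 3, 4, 5, 7}
… ∩ ⟦below 6⟧ = {2, 3, 4, 5, 7} ∩ {1, 4, 5, 7, 8} = {4, 5, 7}
So ⟦bead that held 5 below 6⟧ = {4, 5, 7}.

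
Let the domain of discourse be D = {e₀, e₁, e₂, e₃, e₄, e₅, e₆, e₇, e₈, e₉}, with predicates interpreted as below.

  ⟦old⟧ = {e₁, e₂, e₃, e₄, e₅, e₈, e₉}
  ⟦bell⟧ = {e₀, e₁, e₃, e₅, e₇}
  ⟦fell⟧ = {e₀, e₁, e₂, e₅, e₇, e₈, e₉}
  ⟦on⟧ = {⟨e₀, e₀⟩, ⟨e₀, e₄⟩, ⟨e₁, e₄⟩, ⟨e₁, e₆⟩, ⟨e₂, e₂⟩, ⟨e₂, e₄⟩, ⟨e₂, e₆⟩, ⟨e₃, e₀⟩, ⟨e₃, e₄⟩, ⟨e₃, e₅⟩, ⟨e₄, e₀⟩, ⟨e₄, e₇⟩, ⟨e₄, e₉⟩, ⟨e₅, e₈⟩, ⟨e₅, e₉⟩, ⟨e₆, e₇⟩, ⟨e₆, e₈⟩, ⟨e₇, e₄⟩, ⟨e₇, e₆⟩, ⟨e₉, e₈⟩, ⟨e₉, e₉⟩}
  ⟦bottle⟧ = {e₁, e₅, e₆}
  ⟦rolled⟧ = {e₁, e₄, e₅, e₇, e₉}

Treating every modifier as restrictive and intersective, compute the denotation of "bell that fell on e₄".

⟦that fell⟧ = ⟦fell⟧ = {e₀, e₁, e₂, e₅, e₇, e₈, e₉}
⟦on e₄⟧ = {x : ⟨x, e₄⟩ ∈ ⟦on⟧} = {e₀, e₁, e₂, e₃, e₇}
⟦bell⟧ = {e₀, e₁, e₃, e₅, e₇}
… ∩ ⟦that fell⟧ = {e₀, e₁, e₃, e₅, e₇} ∩ {e₀, e₁, e₂, e₅, e₇, e₈, e₉} = {e₀, e₁, e₅, e₇}
… ∩ ⟦on e₄⟧ = {e₀, e₁, e₅, e₇} ∩ {e₀, e₁, e₂, e₃, e₇} = {e₀, e₁, e₇}
So ⟦bell that fell on e₄⟧ = {e₀, e₁, e₇}.

{e₀, e₁, e₇}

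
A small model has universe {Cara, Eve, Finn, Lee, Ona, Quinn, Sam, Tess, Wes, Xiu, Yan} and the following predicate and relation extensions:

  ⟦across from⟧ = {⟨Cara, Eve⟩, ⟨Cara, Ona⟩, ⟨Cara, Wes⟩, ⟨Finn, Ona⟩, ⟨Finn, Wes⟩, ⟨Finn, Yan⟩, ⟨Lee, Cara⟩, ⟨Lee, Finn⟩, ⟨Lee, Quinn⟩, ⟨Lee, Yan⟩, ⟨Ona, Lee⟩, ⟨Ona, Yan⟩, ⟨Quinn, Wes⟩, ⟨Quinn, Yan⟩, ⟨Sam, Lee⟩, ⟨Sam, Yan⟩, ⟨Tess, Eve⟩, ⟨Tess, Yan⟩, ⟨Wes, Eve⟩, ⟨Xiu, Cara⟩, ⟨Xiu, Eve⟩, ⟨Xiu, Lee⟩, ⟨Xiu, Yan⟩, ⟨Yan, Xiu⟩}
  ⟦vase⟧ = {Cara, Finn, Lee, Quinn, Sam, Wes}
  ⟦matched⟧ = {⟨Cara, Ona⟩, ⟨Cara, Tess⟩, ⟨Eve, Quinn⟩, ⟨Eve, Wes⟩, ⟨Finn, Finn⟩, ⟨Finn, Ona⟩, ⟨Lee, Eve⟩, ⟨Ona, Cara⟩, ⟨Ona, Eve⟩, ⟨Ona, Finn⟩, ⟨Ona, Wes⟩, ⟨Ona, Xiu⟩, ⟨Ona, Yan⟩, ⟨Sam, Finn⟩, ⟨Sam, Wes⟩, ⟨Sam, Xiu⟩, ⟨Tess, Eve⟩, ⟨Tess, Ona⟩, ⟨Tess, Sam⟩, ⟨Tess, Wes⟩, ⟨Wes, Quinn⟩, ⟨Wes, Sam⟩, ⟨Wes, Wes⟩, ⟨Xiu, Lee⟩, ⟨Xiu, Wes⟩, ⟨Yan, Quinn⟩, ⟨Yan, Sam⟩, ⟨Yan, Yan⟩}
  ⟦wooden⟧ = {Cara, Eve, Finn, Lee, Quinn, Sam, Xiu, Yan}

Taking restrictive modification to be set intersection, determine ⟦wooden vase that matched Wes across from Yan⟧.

⟦that matched Wes⟧ = {x : ⟨x, Wes⟩ ∈ ⟦matched⟧} = {Eve, Ona, Sam, Tess, Wes, Xiu}
⟦across from Yan⟧ = {x : ⟨x, Yan⟩ ∈ ⟦across from⟧} = {Finn, Lee, Ona, Quinn, Sam, Tess, Xiu}
⟦vase⟧ = {Cara, Finn, Lee, Quinn, Sam, Wes}
… ∩ ⟦that matched Wes⟧ = {Cara, Finn, Lee, Quinn, Sam, Wes} ∩ {Eve, Ona, Sam, Tess, Wes, Xiu} = {Sam, Wes}
… ∩ ⟦across from Yan⟧ = {Sam, Wes} ∩ {Finn, Lee, Ona, Quinn, Sam, Tess, Xiu} = {Sam}
… ∩ ⟦wooden⟧ = {Sam} ∩ {Cara, Eve, Finn, Lee, Quinn, Sam, Xiu, Yan} = {Sam}
So ⟦wooden vase that matched Wes across from Yan⟧ = {Sam}.

{Sam}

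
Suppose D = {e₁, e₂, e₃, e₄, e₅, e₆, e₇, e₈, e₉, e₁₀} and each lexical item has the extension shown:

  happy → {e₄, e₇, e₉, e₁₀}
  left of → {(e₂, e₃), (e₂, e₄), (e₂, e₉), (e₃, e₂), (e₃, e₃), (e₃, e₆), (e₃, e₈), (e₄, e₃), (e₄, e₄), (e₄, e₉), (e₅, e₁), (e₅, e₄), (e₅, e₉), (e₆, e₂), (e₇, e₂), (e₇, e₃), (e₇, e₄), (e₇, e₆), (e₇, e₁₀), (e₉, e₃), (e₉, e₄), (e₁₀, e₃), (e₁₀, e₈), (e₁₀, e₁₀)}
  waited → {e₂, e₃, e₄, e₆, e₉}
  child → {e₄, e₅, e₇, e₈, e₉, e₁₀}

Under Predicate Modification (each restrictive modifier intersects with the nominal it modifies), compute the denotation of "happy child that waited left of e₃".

⟦that waited⟧ = ⟦waited⟧ = {e₂, e₃, e₄, e₆, e₉}
⟦left of e₃⟧ = {x : ⟨x, e₃⟩ ∈ ⟦left of⟧} = {e₂, e₃, e₄, e₇, e₉, e₁₀}
⟦child⟧ = {e₄, e₅, e₇, e₈, e₉, e₁₀}
… ∩ ⟦that waited⟧ = {e₄, e₅, e₇, e₈, e₉, e₁₀} ∩ {e₂, e₃, e₄, e₆, e₉} = {e₄, e₉}
… ∩ ⟦left of e₃⟧ = {e₄, e₉} ∩ {e₂, e₃, e₄, e₇, e₉, e₁₀} = {e₄, e₉}
… ∩ ⟦happy⟧ = {e₄, e₉} ∩ {e₄, e₇, e₉, e₁₀} = {e₄, e₉}
So ⟦happy child that waited left of e₃⟧ = {e₄, e₉}.

{e₄, e₉}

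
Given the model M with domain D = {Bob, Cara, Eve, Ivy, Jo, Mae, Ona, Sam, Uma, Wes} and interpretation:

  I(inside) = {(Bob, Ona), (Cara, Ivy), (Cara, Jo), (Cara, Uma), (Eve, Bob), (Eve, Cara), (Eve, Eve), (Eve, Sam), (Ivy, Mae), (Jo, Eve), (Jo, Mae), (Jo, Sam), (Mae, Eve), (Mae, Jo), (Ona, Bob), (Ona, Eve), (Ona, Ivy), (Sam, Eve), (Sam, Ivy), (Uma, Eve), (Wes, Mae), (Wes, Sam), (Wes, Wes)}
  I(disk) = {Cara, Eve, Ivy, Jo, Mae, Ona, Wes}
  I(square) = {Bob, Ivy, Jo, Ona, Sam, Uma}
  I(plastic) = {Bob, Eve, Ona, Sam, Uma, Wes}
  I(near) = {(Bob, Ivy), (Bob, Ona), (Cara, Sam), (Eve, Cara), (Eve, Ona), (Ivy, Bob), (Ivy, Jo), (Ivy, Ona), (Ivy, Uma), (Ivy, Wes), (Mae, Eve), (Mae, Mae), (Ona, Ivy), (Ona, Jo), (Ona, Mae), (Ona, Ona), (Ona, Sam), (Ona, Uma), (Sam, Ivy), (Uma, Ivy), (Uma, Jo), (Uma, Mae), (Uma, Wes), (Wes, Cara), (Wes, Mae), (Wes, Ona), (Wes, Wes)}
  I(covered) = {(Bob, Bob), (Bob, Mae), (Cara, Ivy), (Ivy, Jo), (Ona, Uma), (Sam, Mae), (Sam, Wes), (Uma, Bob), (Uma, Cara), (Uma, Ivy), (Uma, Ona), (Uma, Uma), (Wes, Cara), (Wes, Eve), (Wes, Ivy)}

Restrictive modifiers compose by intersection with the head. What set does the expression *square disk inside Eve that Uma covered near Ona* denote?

{Ona}

⟦inside Eve⟧ = {x : ⟨x, Eve⟩ ∈ ⟦inside⟧} = {Eve, Jo, Mae, Ona, Sam, Uma}
⟦that Uma covered⟧ = {x : ⟨Uma, x⟩ ∈ ⟦covered⟧} = {Bob, Cara, Ivy, Ona, Uma}
⟦near Ona⟧ = {x : ⟨x, Ona⟩ ∈ ⟦near⟧} = {Bob, Eve, Ivy, Ona, Wes}
⟦disk⟧ = {Cara, Eve, Ivy, Jo, Mae, Ona, Wes}
… ∩ ⟦inside Eve⟧ = {Cara, Eve, Ivy, Jo, Mae, Ona, Wes} ∩ {Eve, Jo, Mae, Ona, Sam, Uma} = {Eve, Jo, Mae, Ona}
… ∩ ⟦that Uma covered⟧ = {Eve, Jo, Mae, Ona} ∩ {Bob, Cara, Ivy, Ona, Uma} = {Ona}
… ∩ ⟦near Ona⟧ = {Ona} ∩ {Bob, Eve, Ivy, Ona, Wes} = {Ona}
… ∩ ⟦square⟧ = {Ona} ∩ {Bob, Ivy, Jo, Ona, Sam, Uma} = {Ona}
So ⟦square disk inside Eve that Uma covered near Ona⟧ = {Ona}.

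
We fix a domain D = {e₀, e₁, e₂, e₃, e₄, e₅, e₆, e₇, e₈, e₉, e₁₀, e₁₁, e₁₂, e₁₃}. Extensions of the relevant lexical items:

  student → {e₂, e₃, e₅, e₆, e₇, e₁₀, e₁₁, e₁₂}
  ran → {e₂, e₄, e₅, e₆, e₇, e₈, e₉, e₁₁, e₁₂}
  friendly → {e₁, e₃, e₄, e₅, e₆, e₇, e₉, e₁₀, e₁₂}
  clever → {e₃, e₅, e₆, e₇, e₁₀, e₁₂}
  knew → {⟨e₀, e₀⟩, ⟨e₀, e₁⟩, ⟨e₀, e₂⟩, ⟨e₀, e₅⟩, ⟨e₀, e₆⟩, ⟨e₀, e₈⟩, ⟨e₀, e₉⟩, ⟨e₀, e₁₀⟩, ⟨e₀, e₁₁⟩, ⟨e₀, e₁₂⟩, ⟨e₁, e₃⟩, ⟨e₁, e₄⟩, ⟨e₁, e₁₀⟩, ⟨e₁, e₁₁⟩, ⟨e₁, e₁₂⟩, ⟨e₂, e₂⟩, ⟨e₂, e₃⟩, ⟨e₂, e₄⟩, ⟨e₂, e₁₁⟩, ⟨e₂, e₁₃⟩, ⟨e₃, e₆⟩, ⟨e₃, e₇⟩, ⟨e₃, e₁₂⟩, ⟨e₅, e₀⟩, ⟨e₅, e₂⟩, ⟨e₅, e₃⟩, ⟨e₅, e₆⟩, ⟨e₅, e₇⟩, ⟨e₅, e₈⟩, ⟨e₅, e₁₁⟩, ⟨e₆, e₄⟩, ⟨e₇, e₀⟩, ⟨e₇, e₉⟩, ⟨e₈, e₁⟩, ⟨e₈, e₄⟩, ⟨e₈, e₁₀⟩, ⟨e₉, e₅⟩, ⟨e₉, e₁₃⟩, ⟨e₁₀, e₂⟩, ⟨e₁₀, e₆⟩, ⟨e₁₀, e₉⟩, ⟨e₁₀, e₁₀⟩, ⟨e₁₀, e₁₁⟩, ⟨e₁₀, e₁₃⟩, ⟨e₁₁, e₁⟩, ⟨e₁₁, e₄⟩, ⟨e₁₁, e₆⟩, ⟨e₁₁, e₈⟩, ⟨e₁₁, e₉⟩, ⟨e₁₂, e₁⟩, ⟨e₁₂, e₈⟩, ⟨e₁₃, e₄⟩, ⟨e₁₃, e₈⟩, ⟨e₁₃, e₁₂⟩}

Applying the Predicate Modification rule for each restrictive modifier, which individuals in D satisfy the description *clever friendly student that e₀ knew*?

⟦that e₀ knew⟧ = {x : ⟨e₀, x⟩ ∈ ⟦knew⟧} = {e₀, e₁, e₂, e₅, e₆, e₈, e₉, e₁₀, e₁₁, e₁₂}
⟦student⟧ = {e₂, e₃, e₅, e₆, e₇, e₁₀, e₁₁, e₁₂}
… ∩ ⟦that e₀ knew⟧ = {e₂, e₃, e₅, e₆, e₇, e₁₀, e₁₁, e₁₂} ∩ {e₀, e₁, e₂, e₅, e₆, e₈, e₉, e₁₀, e₁₁, e₁₂} = {e₂, e₅, e₆, e₁₀, e₁₁, e₁₂}
… ∩ ⟦clever⟧ = {e₂, e₅, e₆, e₁₀, e₁₁, e₁₂} ∩ {e₃, e₅, e₆, e₇, e₁₀, e₁₂} = {e₅, e₆, e₁₀, e₁₂}
… ∩ ⟦friendly⟧ = {e₅, e₆, e₁₀, e₁₂} ∩ {e₁, e₃, e₄, e₅, e₆, e₇, e₉, e₁₀, e₁₂} = {e₅, e₆, e₁₀, e₁₂}
So ⟦clever friendly student that e₀ knew⟧ = {e₅, e₆, e₁₀, e₁₂}.

{e₅, e₆, e₁₀, e₁₂}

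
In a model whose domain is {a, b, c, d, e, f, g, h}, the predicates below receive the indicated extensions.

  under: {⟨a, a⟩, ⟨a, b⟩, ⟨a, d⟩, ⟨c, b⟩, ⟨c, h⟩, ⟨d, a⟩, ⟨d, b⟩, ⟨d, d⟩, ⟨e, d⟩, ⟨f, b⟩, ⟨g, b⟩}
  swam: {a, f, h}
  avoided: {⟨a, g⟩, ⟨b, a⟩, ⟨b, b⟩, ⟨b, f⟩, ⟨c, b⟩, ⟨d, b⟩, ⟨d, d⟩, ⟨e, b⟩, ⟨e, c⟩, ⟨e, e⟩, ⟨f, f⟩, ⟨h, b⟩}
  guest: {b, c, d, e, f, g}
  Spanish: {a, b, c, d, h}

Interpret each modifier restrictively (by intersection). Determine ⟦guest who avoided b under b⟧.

⟦who avoided b⟧ = {x : ⟨x, b⟩ ∈ ⟦avoided⟧} = {b, c, d, e, h}
⟦under b⟧ = {x : ⟨x, b⟩ ∈ ⟦under⟧} = {a, c, d, f, g}
⟦guest⟧ = {b, c, d, e, f, g}
… ∩ ⟦who avoided b⟧ = {b, c, d, e, f, g} ∩ {b, c, d, e, h} = {b, c, d, e}
… ∩ ⟦under b⟧ = {b, c, d, e} ∩ {a, c, d, f, g} = {c, d}
So ⟦guest who avoided b under b⟧ = {c, d}.

{c, d}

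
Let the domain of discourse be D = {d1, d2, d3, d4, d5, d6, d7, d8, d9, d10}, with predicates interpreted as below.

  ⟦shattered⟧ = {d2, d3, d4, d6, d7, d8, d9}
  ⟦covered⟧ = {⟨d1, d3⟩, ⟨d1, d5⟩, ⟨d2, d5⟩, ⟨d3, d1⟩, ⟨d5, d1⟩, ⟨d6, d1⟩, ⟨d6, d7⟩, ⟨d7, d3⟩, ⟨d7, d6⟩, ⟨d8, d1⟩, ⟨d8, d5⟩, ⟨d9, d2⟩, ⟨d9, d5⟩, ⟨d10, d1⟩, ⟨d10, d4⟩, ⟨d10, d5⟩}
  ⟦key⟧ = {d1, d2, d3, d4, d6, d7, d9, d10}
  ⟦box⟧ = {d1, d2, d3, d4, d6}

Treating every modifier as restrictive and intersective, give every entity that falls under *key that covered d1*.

⟦that covered d1⟧ = {x : ⟨x, d1⟩ ∈ ⟦covered⟧} = {d3, d5, d6, d8, d10}
⟦key⟧ = {d1, d2, d3, d4, d6, d7, d9, d10}
… ∩ ⟦that covered d1⟧ = {d1, d2, d3, d4, d6, d7, d9, d10} ∩ {d3, d5, d6, d8, d10} = {d3, d6, d10}
So ⟦key that covered d1⟧ = {d3, d6, d10}.

{d3, d6, d10}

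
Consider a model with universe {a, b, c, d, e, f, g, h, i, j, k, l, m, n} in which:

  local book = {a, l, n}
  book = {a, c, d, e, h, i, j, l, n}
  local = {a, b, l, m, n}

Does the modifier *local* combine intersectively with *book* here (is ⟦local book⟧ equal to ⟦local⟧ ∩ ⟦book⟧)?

yes

⟦local⟧ ∩ ⟦book⟧ = {a, b, l, m, n} ∩ {a, c, d, e, h, i, j, l, n} = {a, l, n}
Observed ⟦local book⟧ = {a, l, n}.
These coincide, so the modifier is intersective here.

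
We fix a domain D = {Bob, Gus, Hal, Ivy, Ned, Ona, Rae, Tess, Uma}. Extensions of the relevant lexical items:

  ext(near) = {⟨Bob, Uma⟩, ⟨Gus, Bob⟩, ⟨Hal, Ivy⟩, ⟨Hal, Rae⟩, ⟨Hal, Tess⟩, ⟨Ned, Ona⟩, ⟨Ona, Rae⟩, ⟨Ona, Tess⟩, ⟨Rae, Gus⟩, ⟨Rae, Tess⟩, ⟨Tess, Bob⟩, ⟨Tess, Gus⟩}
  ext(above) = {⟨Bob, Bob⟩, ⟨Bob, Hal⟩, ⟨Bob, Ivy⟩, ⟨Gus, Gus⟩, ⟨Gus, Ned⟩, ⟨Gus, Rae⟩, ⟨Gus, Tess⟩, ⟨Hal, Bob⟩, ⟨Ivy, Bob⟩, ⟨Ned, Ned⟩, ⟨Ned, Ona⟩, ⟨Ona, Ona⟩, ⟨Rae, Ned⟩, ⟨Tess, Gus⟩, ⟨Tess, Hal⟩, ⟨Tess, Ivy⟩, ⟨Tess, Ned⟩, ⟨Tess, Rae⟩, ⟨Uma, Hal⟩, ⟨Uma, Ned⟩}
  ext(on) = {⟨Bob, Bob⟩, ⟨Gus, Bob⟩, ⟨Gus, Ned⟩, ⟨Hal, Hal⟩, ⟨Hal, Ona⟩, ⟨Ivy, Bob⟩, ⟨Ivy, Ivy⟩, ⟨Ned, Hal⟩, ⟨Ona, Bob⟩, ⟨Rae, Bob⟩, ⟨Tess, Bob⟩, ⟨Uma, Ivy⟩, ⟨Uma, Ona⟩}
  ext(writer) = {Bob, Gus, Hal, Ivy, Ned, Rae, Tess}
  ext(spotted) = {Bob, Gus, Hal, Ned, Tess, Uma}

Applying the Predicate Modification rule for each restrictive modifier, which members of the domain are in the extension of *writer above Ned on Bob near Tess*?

{Rae}

⟦above Ned⟧ = {x : ⟨x, Ned⟩ ∈ ⟦above⟧} = {Gus, Ned, Rae, Tess, Uma}
⟦on Bob⟧ = {x : ⟨x, Bob⟩ ∈ ⟦on⟧} = {Bob, Gus, Ivy, Ona, Rae, Tess}
⟦near Tess⟧ = {x : ⟨x, Tess⟩ ∈ ⟦near⟧} = {Hal, Ona, Rae}
⟦writer⟧ = {Bob, Gus, Hal, Ivy, Ned, Rae, Tess}
… ∩ ⟦above Ned⟧ = {Bob, Gus, Hal, Ivy, Ned, Rae, Tess} ∩ {Gus, Ned, Rae, Tess, Uma} = {Gus, Ned, Rae, Tess}
… ∩ ⟦on Bob⟧ = {Gus, Ned, Rae, Tess} ∩ {Bob, Gus, Ivy, Ona, Rae, Tess} = {Gus, Rae, Tess}
… ∩ ⟦near Tess⟧ = {Gus, Rae, Tess} ∩ {Hal, Ona, Rae} = {Rae}
So ⟦writer above Ned on Bob near Tess⟧ = {Rae}.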